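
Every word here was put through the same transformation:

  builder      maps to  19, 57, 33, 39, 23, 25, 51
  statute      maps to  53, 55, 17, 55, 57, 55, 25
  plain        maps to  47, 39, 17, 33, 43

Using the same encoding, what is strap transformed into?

b(#2)→19 and u(#21)→57: differences scale by 2, so n = 2·pos + 15. Each letter becomes 2×(its alphabet position, a=1..z=26) + 15.
On strap: s=19→53, t=20→55, r=18→51, a=1→17, p=16→47.

53, 55, 51, 17, 47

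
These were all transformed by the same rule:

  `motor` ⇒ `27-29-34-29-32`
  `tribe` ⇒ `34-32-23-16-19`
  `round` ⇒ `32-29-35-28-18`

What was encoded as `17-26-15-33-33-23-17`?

m is letter #13 and maps to 27: an offset of 14. Letters become their 1-based position plus 14 (so a→15, b→16, …).
Reversing it on 17-26-15-33-33-23-17: 17→(17−14)÷1=3=c, 26→(26−14)÷1=12=l, 15→(15−14)÷1=1=a, 33→(33−14)÷1=19=s, 33→(33−14)÷1=19=s, 23→(23−14)÷1=9=i, 17→(17−14)÷1=3=c.

classic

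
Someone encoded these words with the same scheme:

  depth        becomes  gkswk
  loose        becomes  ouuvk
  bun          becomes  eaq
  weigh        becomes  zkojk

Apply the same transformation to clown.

The shift depends on letter class: consonant d→g is +3, but vowel e→k is +6. Vowels shift forward by 6 and consonants shift forward by 3.
On clown: c(cons)+3=f, l(cons)+3=o, o(vowel)+6=u, w(cons)+3=z, n(cons)+3=q.

fouzq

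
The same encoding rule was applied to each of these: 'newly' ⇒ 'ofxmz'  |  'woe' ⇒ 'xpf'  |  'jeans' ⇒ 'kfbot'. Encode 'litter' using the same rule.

Compare letters: n→o is +1, e→f is +1, w→x is +1 — a constant shift. This is a Caesar cipher with shift 1.
On litter: l+1=m, i+1=j, t+1=u, t+1=u, e+1=f, r+1=s.

mjuufs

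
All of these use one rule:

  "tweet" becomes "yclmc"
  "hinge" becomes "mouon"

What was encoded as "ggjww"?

bacon

In tweet: t→y is +5, w→c is +6, e→l is +7, e→m is +8 — the shift increases by 1 each position. Letter i (0-indexed) is shifted by i+5, so successive shifts are 5, 6, 7, ….
Undoing it on ggjww: g−5=b, g−6=a, j−7=c, w−8=o, w−9=n.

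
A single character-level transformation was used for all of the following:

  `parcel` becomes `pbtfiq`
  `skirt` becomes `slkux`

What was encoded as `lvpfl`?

lunch

Each letter shifts forward by its position index (0, 1, 2, …) — the shift grows by one for each successive letter.
Decoding lvpfl: l−0=l, v−1=u, p−2=n, f−3=c, l−4=h.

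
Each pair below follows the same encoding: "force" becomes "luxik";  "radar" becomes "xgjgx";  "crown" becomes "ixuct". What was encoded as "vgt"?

Compare letters: f→l is +6, o→u is +6, r→x is +6 — a constant shift. Every letter moves 6 places later in the alphabet, wrapping around z→a.
Reversing it on vgt: v−6=p, g−6=a, t−6=n.

pan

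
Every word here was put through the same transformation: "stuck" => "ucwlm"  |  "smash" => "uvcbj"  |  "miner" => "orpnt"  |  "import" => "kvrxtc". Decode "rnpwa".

Shifts by position in stuck: pos 0: s→u (+2), pos 1: t→c (+9), pos 2: u→w (+2), pos 3: c→l (+9) — repeating every 2. The shifts repeat in a cycle of length 2: positions 0,1,… shift by +2, +9, then the pattern repeats.
Decoding rnpwa: r−2=p, n−9=e, p−2=n, w−9=n, a−2=y.

penny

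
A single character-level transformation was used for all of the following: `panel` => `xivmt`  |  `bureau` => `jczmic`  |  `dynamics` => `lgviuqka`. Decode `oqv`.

Compare letters: p→x is +8, a→i is +8, n→v is +8 — a constant shift. This is a Caesar cipher with shift 8.
Reversing it on oqv: o−8=g, q−8=i, v−8=n.

gin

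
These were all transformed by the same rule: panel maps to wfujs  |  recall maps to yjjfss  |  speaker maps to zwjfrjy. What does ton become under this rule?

atu

The rule splits by letter class: vowels +5, consonants +7.
On ton: t(cons)+7=a, o(vowel)+5=t, n(cons)+7=u.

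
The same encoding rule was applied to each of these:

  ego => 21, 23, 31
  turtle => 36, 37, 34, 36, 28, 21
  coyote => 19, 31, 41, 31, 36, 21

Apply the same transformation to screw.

35, 19, 34, 21, 39

e is letter #5 and maps to 21: an offset of 16. The number is (letter's place in the alphabet, a=1) + 16.
On screw: s=19→35, c=3→19, r=18→34, e=5→21, w=23→39.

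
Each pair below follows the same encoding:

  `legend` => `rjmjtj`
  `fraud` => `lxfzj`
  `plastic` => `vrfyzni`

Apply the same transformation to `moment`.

The shift depends on letter class: consonant l→r is +6, but vowel e→j is +5. Vowels shift forward by 5 and consonants shift forward by 6.
For moment: m(cons)+6=s, o(vowel)+5=t, m(cons)+6=s, e(vowel)+5=j, n(cons)+6=t, t(cons)+6=z.

stsjtz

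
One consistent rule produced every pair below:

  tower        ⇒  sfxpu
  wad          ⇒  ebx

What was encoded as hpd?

The output letters match the input read backwards, each shifted +1: tower reversed is rewot. The word is reversed, then every letter is shifted forward by 1.
Reversing it on hpd: shift back: h−1=g, p−1=o, d−1=c → goc; then reverse → cog.

cog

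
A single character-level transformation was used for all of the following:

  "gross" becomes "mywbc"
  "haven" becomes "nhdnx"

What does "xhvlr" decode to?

ranch

In gross: g→m is +6, r→y is +7, o→w is +8, s→b is +9 — the shift increases by 1 each position. Letter i (0-indexed) is shifted by i+6, so successive shifts are 6, 7, 8, ….
Reversing it on xhvlr: x−6=r, h−7=a, v−8=n, l−9=c, r−10=h.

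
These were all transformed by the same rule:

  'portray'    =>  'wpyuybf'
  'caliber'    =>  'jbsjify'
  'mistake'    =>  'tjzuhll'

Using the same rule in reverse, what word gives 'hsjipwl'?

archive

Shifts by position in portray: pos 0: p→w (+7), pos 1: o→p (+1), pos 2: r→y (+7), pos 3: t→u (+1) — repeating every 2. It's a Vigenère-style cipher with numeric key [7,1]: position i shifts by key[i mod 2].
Decoding hsjipwl: h−7=a, s−1=r, j−7=c, i−1=h, p−7=i, w−1=v, l−7=e.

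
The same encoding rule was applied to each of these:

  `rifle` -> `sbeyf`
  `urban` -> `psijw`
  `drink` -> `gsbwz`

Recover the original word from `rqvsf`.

store

r(17)→s(18) and i(8)→b(1) fit y≡25x+9 (mod 26); the inverse of 25 mod 26 is 25. This is an affine cipher: with a=0,…,z=25, each position x becomes (25x+9) mod 26.
Reversing it on rqvsf: r(17)→25·(17−9)≡18=s; q(16)→25·(16−9)≡19=t; v(21)→25·(21−9)≡14=o; s(18)→25·(18−9)≡17=r; f(5)→25·(5−9)≡4=e (all mod 26).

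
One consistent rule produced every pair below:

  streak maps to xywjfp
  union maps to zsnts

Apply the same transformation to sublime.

This is a Caesar cipher with shift 5.
On sublime: s+5=x, u+5=z, b+5=g, l+5=q, i+5=n, m+5=r, e+5=j.

xzgqnrj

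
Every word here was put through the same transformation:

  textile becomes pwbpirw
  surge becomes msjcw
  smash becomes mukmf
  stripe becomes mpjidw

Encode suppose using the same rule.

t(19)→p(15) and e(4)→w(22) fit y≡3x+10 (mod 26); the inverse of 3 mod 26 is 9. This is an affine cipher: with a=0,…,z=25, each position x becomes (3x+10) mod 26.
On suppose: s(18)→3·18+10≡12=m; u(20)→3·20+10≡18=s; p(15)→3·15+10≡3=d; p(15)→3·15+10≡3=d; o(14)→3·14+10≡0=a; s(18)→3·18+10≡12=m; e(4)→3·4+10≡22=w (all mod 26).

msddamw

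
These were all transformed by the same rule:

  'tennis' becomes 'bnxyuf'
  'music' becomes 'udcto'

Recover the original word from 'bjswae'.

tailor

In tennis: t→b is +8, e→n is +9, n→x is +10, n→y is +11 — the shift increases by 1 each position. Letter i (0-indexed) is shifted by i+8, so successive shifts are 8, 9, 10, ….
Reversing it on bjswae: b−8=t, j−9=a, s−10=i, w−11=l, a−12=o, e−13=r.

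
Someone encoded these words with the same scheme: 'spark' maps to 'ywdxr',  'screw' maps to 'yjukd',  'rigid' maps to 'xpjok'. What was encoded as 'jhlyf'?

Shifts by position in spark: pos 0: s→y (+6), pos 1: p→w (+7), pos 2: a→d (+3), pos 3: r→x (+6), pos 4: k→r (+7) — repeating every 3. A repeating key of period 3 is used — shifts +6, +7, +3 over and over.
Decoding jhlyf: j−6=d, h−7=a, l−3=i, y−6=s, f−7=y.

daisy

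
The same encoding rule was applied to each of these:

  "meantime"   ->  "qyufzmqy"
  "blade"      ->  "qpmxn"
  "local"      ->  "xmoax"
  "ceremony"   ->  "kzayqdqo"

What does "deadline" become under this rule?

The word is reversed, then every letter is shifted forward by 12.
On deadline: reverse → enildaed; then shift: e+12=q, n+12=z, i+12=u, l+12=x, d+12=p, a+12=m, e+12=q, d+12=p.

qzuxpmqp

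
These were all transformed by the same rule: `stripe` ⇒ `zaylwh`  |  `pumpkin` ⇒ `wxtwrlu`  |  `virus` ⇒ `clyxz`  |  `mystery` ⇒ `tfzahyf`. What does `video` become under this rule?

The shift depends on letter class: consonant s→z is +7, but vowel i→l is +3. Vowels shift forward by 3 and consonants shift forward by 7.
On video: v(cons)+7=c, i(vowel)+3=l, d(cons)+7=k, e(vowel)+3=h, o(vowel)+3=r.

clkhr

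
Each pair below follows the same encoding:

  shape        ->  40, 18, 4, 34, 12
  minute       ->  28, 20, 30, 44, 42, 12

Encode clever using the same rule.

8, 26, 12, 46, 12, 38

s(#19)→40 and h(#8)→18: differences scale by 2, so n = 2·pos + 2. The formula is n = 2×(alphabet index, a=1) + 2.
On clever: c=3→8, l=12→26, e=5→12, v=22→46, e=5→12, r=18→38.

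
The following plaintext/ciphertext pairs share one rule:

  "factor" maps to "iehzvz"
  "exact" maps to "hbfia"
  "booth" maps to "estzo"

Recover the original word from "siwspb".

permit

In factor: f→i is +3, a→e is +4, c→h is +5, t→z is +6 — the shift increases by 1 each position. Letter i (0-indexed) is shifted by i+3, so successive shifts are 3, 4, 5, ….
Undoing it on siwspb: s−3=p, i−4=e, w−5=r, s−6=m, p−7=i, b−8=t.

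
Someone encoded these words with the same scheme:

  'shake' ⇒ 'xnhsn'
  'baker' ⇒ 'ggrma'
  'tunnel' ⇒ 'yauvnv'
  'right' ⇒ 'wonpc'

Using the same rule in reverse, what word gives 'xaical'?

The shift increases by 1 at each position, starting from +5: 5, 6, 7, ….
Decoding xaical: x−5=s, a−6=u, i−7=b, c−8=u, a−9=r, l−10=b.

suburb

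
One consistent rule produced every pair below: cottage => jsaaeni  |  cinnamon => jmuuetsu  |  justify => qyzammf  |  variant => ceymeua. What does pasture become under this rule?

wezayyi

Two shifts are in play — +4 for a/e/i/o/u, +7 for every other letter.
For pasture: p(cons)+7=w, a(vowel)+4=e, s(cons)+7=z, t(cons)+7=a, u(vowel)+4=y, r(cons)+7=y, e(vowel)+4=i.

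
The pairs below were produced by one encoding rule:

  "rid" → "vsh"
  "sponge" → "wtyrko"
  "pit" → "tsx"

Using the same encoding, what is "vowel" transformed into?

The shift depends on letter class: consonant r→v is +4, but vowel i→s is +10. The rule splits by letter class: vowels +10, consonants +4.
On vowel: v(cons)+4=z, o(vowel)+10=y, w(cons)+4=a, e(vowel)+10=o, l(cons)+4=p.

zyaop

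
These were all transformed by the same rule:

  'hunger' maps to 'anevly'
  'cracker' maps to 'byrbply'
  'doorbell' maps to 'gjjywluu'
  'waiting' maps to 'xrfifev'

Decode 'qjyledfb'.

forensic

h(7)→a(0) and u(20)→n(13) fit y≡5x+17 (mod 26); the inverse of 5 mod 26 is 21. This is an affine cipher: with a=0,…,z=25, each position x becomes (5x+17) mod 26.
Decoding qjyledfb: q(16)→21·(16−17)≡5=f; j(9)→21·(9−17)≡14=o; y(24)→21·(24−17)≡17=r; l(11)→21·(11−17)≡4=e; e(4)→21·(4−17)≡13=n; d(3)→21·(3−17)≡18=s; f(5)→21·(5−17)≡8=i; b(1)→21·(1−17)≡2=c (all mod 26).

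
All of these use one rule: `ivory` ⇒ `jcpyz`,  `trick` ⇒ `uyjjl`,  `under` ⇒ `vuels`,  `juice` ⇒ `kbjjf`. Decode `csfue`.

blend

The shifts repeat in a cycle of length 2: positions 0,1,… shift by +1, +7, then the pattern repeats.
Reversing it on csfue: c−1=b, s−7=l, f−1=e, u−7=n, e−1=d.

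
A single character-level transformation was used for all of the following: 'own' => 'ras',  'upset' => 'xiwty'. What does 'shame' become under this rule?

The output letters match the input read backwards, each shifted +4: own reversed is nwo. The word is reversed, then every letter is shifted forward by 4.
Applying it to shame: reverse → emahs; then shift: e+4=i, m+4=q, a+4=e, h+4=l, s+4=w.

iqelw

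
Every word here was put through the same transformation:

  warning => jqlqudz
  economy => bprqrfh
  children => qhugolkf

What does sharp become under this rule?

The output letters match the input read backwards, each shifted +3: warning reversed is gninraw. The word is reversed, then every letter is shifted forward by 3.
For sharp: reverse → prahs; then shift: p+3=s, r+3=u, a+3=d, h+3=k, s+3=v.

sudkv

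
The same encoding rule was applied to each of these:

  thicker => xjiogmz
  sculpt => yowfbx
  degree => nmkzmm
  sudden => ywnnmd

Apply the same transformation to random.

zqdnce

t(19)→x(23) and h(7)→j(9) fit y≡25x+16 (mod 26); the inverse of 25 mod 26 is 25. Treating letters as 0–25, the rule is x ↦ 25x + 16 (mod 26).
Applying it to random: r(17)→25·17+16≡25=z; a(0)→25·0+16≡16=q; n(13)→25·13+16≡3=d; d(3)→25·3+16≡13=n; o(14)→25·14+16≡2=c; m(12)→25·12+16≡4=e (all mod 26).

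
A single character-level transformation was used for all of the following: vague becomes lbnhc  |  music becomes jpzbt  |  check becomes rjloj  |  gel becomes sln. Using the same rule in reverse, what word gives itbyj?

Two steps: reverse the string, then apply a Caesar shift of +7.
Undoing it on itbyj: shift back: i−7=b, t−7=m, b−7=u, y−7=r, j−7=c → bmurc; then reverse → crumb.

crumb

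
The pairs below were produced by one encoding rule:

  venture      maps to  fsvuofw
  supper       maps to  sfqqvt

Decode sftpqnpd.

The output letters match the input read backwards, each shifted +1: venture reversed is erutnev. Two steps: reverse the string, then apply a Caesar shift of +1.
Decoding sftpqnpd: shift back: s−1=r, f−1=e, t−1=s, p−1=o, q−1=p, n−1=m, p−1=o, d−1=c → resopmoc; then reverse → composer.

composer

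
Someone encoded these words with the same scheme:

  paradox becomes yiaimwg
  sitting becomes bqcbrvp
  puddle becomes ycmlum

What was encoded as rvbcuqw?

insulin

Shifts by position in paradox: pos 0: p→y (+9), pos 1: a→i (+8), pos 2: r→a (+9), pos 3: a→i (+8) — repeating every 2. The shifts repeat in a cycle of length 2: positions 0,1,… shift by +9, +8, then the pattern repeats.
Undoing it on rvbcuqw: r−9=i, v−8=n, b−9=s, c−8=u, u−9=l, q−8=i, w−9=n.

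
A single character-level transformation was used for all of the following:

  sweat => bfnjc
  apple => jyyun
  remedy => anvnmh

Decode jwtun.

Compare letters: s→b is +9, w→f is +9, e→n is +9 — a constant shift. Every letter moves 9 places later in the alphabet, wrapping around z→a.
Reversing it on jwtun: j−9=a, w−9=n, t−9=k, u−9=l, n−9=e.

ankle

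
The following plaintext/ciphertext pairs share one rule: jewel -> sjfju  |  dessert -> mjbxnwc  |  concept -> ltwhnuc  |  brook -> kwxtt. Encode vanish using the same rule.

efwnbm

Shifts by position in jewel: pos 0: j→s (+9), pos 1: e→j (+5), pos 2: w→f (+9), pos 3: e→j (+5) — repeating every 2. It's a Vigenère-style cipher with numeric key [9,5]: position i shifts by key[i mod 2].
On vanish: v+9=e, a+5=f, n+9=w, i+5=n, s+9=b, h+5=m.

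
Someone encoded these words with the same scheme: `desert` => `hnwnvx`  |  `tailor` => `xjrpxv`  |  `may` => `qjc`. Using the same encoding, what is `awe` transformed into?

The shift depends on letter class: consonant d→h is +4, but vowel e→n is +9. The rule splits by letter class: vowels +9, consonants +4.
On awe: a(vowel)+9=j, w(cons)+4=a, e(vowel)+9=n.

jan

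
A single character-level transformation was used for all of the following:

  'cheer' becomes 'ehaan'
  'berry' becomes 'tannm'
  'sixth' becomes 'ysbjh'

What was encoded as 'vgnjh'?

c(2)→e(4) and h(7)→h(7) fit y≡11x+8 (mod 26); the inverse of 11 mod 26 is 19. This is an affine cipher: with a=0,…,z=25, each position x becomes (11x+8) mod 26.
Decoding vgnjh: v(21)→19·(21−8)≡13=n; g(6)→19·(6−8)≡14=o; n(13)→19·(13−8)≡17=r; j(9)→19·(9−8)≡19=t; h(7)→19·(7−8)≡7=h (all mod 26).

north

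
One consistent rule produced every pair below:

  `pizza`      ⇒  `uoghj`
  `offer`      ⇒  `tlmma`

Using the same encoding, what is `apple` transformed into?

fvwtn

In pizza: p→u is +5, i→o is +6, z→g is +7, z→h is +8 — the shift increases by 1 each position. Letter i (0-indexed) is shifted by i+5, so successive shifts are 5, 6, 7, ….
For apple: a+5=f, p+6=v, p+7=w, l+8=t, e+9=n.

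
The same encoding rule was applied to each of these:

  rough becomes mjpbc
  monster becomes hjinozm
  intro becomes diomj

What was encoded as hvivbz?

manage

Every letter moves 21 places later in the alphabet, wrapping around z→a.
Reversing it on hvivbz: h−21=m, v−21=a, i−21=n, v−21=a, b−21=g, z−21=e.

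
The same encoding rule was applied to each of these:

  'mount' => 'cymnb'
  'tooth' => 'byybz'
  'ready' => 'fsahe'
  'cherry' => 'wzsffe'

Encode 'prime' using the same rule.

jfkcs

m(12)→c(2) and o(14)→y(24) fit y≡11x+0 (mod 26); the inverse of 11 mod 26 is 19. Treating letters as 0–25, the rule is x ↦ 11x + 0 (mod 26).
Applying it to prime: p(15)→11·15+0≡9=j; r(17)→11·17+0≡5=f; i(8)→11·8+0≡10=k; m(12)→11·12+0≡2=c; e(4)→11·4+0≡18=s (all mod 26).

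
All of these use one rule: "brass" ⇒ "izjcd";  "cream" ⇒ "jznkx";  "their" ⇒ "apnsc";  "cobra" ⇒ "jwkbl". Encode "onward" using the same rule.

In brass: b→i is +7, r→z is +8, a→j is +9, s→c is +10 — the shift increases by 1 each position. Each letter shifts forward by (position + 7), i.e. 7, 8, 9, … — the shift grows by one for each successive letter.
Applying it to onward: o+7=v, n+8=v, w+9=f, a+10=k, r+11=c, d+12=p.

vvfkcp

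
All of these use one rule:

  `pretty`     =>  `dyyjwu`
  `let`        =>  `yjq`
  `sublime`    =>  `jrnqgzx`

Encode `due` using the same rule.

jzi

The output letters match the input read backwards, each shifted +5: pretty reversed is ytterp. Read the word backwards and shift each letter +5.
For due: reverse → eud; then shift: e+5=j, u+5=z, d+5=i.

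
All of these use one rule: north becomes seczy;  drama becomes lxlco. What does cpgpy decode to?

never

The word is reversed, then every letter is shifted forward by 11.
Reversing it on cpgpy: shift back: c−11=r, p−11=e, g−11=v, p−11=e, y−11=n → reven; then reverse → never.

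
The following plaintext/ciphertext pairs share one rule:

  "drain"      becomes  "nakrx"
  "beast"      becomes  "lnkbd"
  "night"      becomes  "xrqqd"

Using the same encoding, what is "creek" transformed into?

maonu

A repeating key of period 2 is used — shifts +10, +9 over and over.
On creek: c+10=m, r+9=a, e+10=o, e+9=n, k+10=u.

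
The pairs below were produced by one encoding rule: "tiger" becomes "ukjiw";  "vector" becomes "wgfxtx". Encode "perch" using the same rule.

In tiger: t→u is +1, i→k is +2, g→j is +3, e→i is +4 — the shift increases by 1 each position. Each letter shifts forward by (position + 1), i.e. 1, 2, 3, … — the shift grows by one for each successive letter.
On perch: p+1=q, e+2=g, r+3=u, c+4=g, h+5=m.

qgugm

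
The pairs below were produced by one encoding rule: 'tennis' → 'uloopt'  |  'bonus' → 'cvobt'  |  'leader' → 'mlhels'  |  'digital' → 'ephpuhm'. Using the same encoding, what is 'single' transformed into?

Two shifts are in play — +7 for a/e/i/o/u, +1 for every other letter.
For single: s(cons)+1=t, i(vowel)+7=p, n(cons)+1=o, g(cons)+1=h, l(cons)+1=m, e(vowel)+7=l.

tpohml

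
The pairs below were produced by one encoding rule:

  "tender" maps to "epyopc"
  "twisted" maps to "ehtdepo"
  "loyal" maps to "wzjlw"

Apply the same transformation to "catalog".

nlelwzr

Compare letters: t→e is +11, e→p is +11, n→y is +11 — a constant shift. This is a Caesar cipher with shift 11.
Applying it to catalog: c+11=n, a+11=l, t+11=e, a+11=l, l+11=w, o+11=z, g+11=r.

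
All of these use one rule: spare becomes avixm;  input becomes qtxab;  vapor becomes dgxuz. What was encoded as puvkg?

The shifts repeat in a cycle of length 2: positions 0,1,… shift by +8, +6, then the pattern repeats.
Undoing it on puvkg: p−8=h, u−6=o, v−8=n, k−6=e, g−8=y.

honey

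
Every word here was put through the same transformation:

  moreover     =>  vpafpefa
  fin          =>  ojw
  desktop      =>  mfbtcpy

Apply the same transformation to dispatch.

mjbybclq

Vowels shift forward by 1 and consonants shift forward by 9.
On dispatch: d(cons)+9=m, i(vowel)+1=j, s(cons)+9=b, p(cons)+9=y, a(vowel)+1=b, t(cons)+9=c, c(cons)+9=l, h(cons)+9=q.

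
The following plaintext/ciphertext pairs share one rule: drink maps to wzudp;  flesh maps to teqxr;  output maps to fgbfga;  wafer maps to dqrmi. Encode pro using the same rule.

The output letters match the input read backwards, each shifted +12: drink reversed is knird. Two steps: reverse the string, then apply a Caesar shift of +12.
Applying it to pro: reverse → orp; then shift: o+12=a, r+12=d, p+12=b.

adb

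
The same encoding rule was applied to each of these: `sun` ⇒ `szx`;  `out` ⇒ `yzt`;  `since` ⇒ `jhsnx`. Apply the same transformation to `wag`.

lfb

The output letters match the input read backwards, each shifted +5: sun reversed is nus. Two steps: reverse the string, then apply a Caesar shift of +5.
For wag: reverse → gaw; then shift: g+5=l, a+5=f, w+5=b.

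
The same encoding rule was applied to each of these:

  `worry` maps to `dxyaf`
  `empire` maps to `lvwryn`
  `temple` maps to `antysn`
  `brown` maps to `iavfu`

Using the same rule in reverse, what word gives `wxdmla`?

Shifts by position in worry: pos 0: w→d (+7), pos 1: o→x (+9), pos 2: r→y (+7), pos 3: r→a (+9) — repeating every 2. A repeating key of period 2 is used — shifts +7, +9 over and over.
Decoding wxdmla: w−7=p, x−9=o, d−7=w, m−9=d, l−7=e, a−9=r.

powder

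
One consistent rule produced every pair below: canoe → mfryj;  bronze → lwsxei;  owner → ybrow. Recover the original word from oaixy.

Shifts by position in canoe: pos 0: c→m (+10), pos 1: a→f (+5), pos 2: n→r (+4), pos 3: o→y (+10), pos 4: e→j (+5) — repeating every 3. The shifts repeat in a cycle of length 3: positions 0,1,… shift by +10, +5, +4, then the pattern repeats.
Undoing it on oaixy: o−10=e, a−5=v, i−4=e, x−10=n, y−5=t.

event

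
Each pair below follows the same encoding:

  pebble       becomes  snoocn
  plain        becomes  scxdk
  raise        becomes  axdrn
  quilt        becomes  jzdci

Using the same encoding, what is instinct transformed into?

p(15)→s(18) and e(4)→n(13) fit y≡17x+23 (mod 26); the inverse of 17 mod 26 is 23. Treating letters as 0–25, the rule is x ↦ 17x + 23 (mod 26).
Applying it to instinct: i(8)→17·8+23≡3=d; n(13)→17·13+23≡10=k; s(18)→17·18+23≡17=r; t(19)→17·19+23≡8=i; i(8)→17·8+23≡3=d; n(13)→17·13+23≡10=k; c(2)→17·2+23≡5=f; t(19)→17·19+23≡8=i (all mod 26).

dkridkfi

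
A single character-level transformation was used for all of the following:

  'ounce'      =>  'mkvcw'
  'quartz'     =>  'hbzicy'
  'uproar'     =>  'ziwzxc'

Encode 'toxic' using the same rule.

The output letters match the input read backwards, each shifted +8: ounce reversed is ecnuo. The word is reversed, then every letter is shifted forward by 8.
On toxic: reverse → cixot; then shift: c+8=k, i+8=q, x+8=f, o+8=w, t+8=b.

kqfwb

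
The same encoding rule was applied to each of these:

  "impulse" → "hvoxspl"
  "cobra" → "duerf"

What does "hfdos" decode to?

Two steps: reverse the string, then apply a Caesar shift of +3.
Reversing it on hfdos: shift back: h−3=e, f−3=c, d−3=a, o−3=l, s−3=p → ecalp; then reverse → place.

place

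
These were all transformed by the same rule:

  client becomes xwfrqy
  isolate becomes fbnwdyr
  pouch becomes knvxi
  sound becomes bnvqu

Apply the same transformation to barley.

c(2)→x(23) and l(11)→w(22) fit y≡23x+3 (mod 26); the inverse of 23 mod 26 is 17. Treating letters as 0–25, the rule is x ↦ 23x + 3 (mod 26).
On barley: b(1)→23·1+3≡0=a; a(0)→23·0+3≡3=d; r(17)→23·17+3≡4=e; l(11)→23·11+3≡22=w; e(4)→23·4+3≡17=r; y(24)→23·24+3≡9=j (all mod 26).

adewrj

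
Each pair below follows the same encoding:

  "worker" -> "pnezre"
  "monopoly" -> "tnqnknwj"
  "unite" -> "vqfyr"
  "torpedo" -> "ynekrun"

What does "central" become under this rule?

w(22)→p(15) and o(14)→n(13) fit y≡23x+3 (mod 26); the inverse of 23 mod 26 is 17. Each letter's alphabet position (a=0..z=25) is mapped through 23·x+3 mod 26 — an affine cipher.
For central: c(2)→23·2+3≡23=x; e(4)→23·4+3≡17=r; n(13)→23·13+3≡16=q; t(19)→23·19+3≡24=y; r(17)→23·17+3≡4=e; a(0)→23·0+3≡3=d; l(11)→23·11+3≡22=w (all mod 26).

xrqyedw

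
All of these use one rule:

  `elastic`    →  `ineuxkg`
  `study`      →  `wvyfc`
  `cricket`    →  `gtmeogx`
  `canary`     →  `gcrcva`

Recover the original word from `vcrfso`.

random

It's a Vigenère-style cipher with numeric key [4,2]: position i shifts by key[i mod 2].
Undoing it on vcrfso: v−4=r, c−2=a, r−4=n, f−2=d, s−4=o, o−2=m.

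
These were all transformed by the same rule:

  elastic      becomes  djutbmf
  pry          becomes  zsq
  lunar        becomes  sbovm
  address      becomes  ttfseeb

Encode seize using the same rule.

fajft

The output letters match the input read backwards, each shifted +1: elastic reversed is citsale. The word is reversed, then every letter is shifted forward by 1.
For seize: reverse → ezies; then shift: e+1=f, z+1=a, i+1=j, e+1=f, s+1=t.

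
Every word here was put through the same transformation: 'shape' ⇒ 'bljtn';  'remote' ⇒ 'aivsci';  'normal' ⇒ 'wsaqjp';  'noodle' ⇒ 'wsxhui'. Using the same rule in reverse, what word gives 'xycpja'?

Shifts by position in shape: pos 0: s→b (+9), pos 1: h→l (+4), pos 2: a→j (+9), pos 3: p→t (+4) — repeating every 2. A repeating key of period 2 is used — shifts +9, +4 over and over.
Decoding xycpja: x−9=o, y−4=u, c−9=t, p−4=l, j−9=a, a−4=w.

outlaw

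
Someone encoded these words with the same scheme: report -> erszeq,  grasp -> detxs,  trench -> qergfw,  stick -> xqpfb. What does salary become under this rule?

r(17)→e(4) and e(4)→r(17) fit y≡19x+19 (mod 26); the inverse of 19 mod 26 is 11. Treating letters as 0–25, the rule is x ↦ 19x + 19 (mod 26).
For salary: s(18)→19·18+19≡23=x; a(0)→19·0+19≡19=t; l(11)→19·11+19≡20=u; a(0)→19·0+19≡19=t; r(17)→19·17+19≡4=e; y(24)→19·24+19≡7=h (all mod 26).

xtuteh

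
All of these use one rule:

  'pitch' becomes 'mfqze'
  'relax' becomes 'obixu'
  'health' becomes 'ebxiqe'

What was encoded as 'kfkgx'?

ninja

Compare letters: p→m is +23, i→f is +23, t→q is +23 — a constant shift. Every letter moves 23 places later in the alphabet, wrapping around z→a.
Reversing it on kfkgx: k−23=n, f−23=i, k−23=n, g−23=j, x−23=a.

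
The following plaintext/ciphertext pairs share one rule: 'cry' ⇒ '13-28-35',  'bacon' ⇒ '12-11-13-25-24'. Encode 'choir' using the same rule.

c is letter #3 and maps to 13: an offset of 10. The number is (letter's place in the alphabet, a=1) + 10.
On choir: c=3→13, h=8→18, o=15→25, i=9→19, r=18→28.

13-18-25-19-28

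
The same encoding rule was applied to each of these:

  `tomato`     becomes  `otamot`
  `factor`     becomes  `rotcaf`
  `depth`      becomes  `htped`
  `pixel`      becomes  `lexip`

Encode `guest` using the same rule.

tseug

The output letters match the input read backwards: tomato reversed is otamot. The word is simply reversed.
Applying it to guest: reverse → tseug.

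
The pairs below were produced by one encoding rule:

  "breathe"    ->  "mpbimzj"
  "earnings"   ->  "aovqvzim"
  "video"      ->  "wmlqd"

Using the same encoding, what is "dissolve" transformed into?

The output letters match the input read backwards, each shifted +8: breathe reversed is ehtaerb. The word is reversed, then every letter is shifted forward by 8.
For dissolve: reverse → evlossid; then shift: e+8=m, v+8=d, l+8=t, o+8=w, s+8=a, s+8=a, i+8=q, d+8=l.

mdtwaaql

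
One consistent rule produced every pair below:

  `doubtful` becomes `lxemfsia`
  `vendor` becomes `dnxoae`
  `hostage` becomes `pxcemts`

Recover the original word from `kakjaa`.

crayon

In doubtful: d→l is +8, o→x is +9, u→e is +10, b→m is +11 — the shift increases by 1 each position. Each letter shifts forward by (position + 8), i.e. 8, 9, 10, … — the shift grows by one for each successive letter.
Undoing it on kakjaa: k−8=c, a−9=r, k−10=a, j−11=y, a−12=o, a−13=n.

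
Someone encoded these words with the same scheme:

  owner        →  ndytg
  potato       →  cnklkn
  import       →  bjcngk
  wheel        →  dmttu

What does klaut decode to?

table

Each letter's alphabet position (a=0..z=25) is mapped through 15·x+11 mod 26 — an affine cipher.
Reversing it on klaut: k(10)→7·(10−11)≡19=t; l(11)→7·(11−11)≡0=a; a(0)→7·(0−11)≡1=b; u(20)→7·(20−11)≡11=l; t(19)→7·(19−11)≡4=e (all mod 26).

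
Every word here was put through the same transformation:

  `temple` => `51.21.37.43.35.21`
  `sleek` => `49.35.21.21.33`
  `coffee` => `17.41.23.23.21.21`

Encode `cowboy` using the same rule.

17.41.57.15.41.61

The formula is n = 2×(alphabet index, a=1) + 11.
Applying it to cowboy: c=3→17, o=15→41, w=23→57, b=2→15, o=15→41, y=25→61.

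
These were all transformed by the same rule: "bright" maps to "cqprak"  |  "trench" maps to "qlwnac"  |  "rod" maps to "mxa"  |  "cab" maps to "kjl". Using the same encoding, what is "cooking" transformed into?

The output letters match the input read backwards, each shifted +9: bright reversed is thgirb. The word is reversed, then every letter is shifted forward by 9.
On cooking: reverse → gnikooc; then shift: g+9=p, n+9=w, i+9=r, k+9=t, o+9=x, o+9=x, c+9=l.

pwrtxxl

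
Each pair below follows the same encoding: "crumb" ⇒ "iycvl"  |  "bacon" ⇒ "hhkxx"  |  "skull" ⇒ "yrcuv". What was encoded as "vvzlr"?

In crumb: c→i is +6, r→y is +7, u→c is +8, m→v is +9 — the shift increases by 1 each position. Letter i (0-indexed) is shifted by i+6, so successive shifts are 6, 7, 8, ….
Undoing it on vvzlr: v−6=p, v−7=o, z−8=r, l−9=c, r−10=h.

porch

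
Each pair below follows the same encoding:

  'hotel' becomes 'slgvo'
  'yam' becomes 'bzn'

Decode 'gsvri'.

This is the alphabet-reversal cipher (Atbash): a becomes z, b becomes y, etc.
Undoing it on gsvri: g↔t, s↔h, v↔e, r↔i, i↔r.

their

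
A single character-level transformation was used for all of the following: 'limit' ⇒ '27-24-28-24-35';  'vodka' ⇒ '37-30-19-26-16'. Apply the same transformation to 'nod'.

l is letter #12 and maps to 27: an offset of 15. The number is (letter's place in the alphabet, a=1) + 15.
Applying it to nod: n=14→29, o=15→30, d=4→19.

29-30-19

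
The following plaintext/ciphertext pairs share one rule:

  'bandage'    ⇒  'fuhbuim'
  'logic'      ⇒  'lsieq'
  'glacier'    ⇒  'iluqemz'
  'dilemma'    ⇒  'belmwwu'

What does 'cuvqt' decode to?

watch

b(1)→f(5) and a(0)→u(20) fit y≡11x+20 (mod 26); the inverse of 11 mod 26 is 19. Treating letters as 0–25, the rule is x ↦ 11x + 20 (mod 26).
Undoing it on cuvqt: c(2)→19·(2−20)≡22=w; u(20)→19·(20−20)≡0=a; v(21)→19·(21−20)≡19=t; q(16)→19·(16−20)≡2=c; t(19)→19·(19−20)≡7=h (all mod 26).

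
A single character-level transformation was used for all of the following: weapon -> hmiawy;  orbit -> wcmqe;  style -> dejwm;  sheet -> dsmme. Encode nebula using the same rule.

The shift depends on letter class: consonant w→h is +11, but vowel e→m is +8. The rule splits by letter class: vowels +8, consonants +11.
Applying it to nebula: n(cons)+11=y, e(vowel)+8=m, b(cons)+11=m, u(vowel)+8=c, l(cons)+11=w, a(vowel)+8=i.

ymmcwi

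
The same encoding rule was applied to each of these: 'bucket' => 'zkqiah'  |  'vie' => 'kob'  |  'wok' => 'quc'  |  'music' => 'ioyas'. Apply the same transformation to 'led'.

The output letters match the input read backwards, each shifted +6: bucket reversed is tekcub. Two steps: reverse the string, then apply a Caesar shift of +6.
Applying it to led: reverse → del; then shift: d+6=j, e+6=k, l+6=r.

jkr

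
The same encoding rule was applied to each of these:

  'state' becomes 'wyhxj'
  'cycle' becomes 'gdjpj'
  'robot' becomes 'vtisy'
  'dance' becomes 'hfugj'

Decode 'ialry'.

Shifts by position in state: pos 0: s→w (+4), pos 1: t→y (+5), pos 2: a→h (+7), pos 3: t→x (+4), pos 4: e→j (+5) — repeating every 3. The shifts repeat in a cycle of length 3: positions 0,1,… shift by +4, +5, +7, then the pattern repeats.
Reversing it on ialry: i−4=e, a−5=v, l−7=e, r−4=n, y−5=t.

event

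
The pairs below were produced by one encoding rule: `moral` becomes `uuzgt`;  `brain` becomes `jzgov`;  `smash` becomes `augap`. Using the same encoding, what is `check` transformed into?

Two shifts are in play — +6 for a/e/i/o/u, +8 for every other letter.
For check: c(cons)+8=k, h(cons)+8=p, e(vowel)+6=k, c(cons)+8=k, k(cons)+8=s.

kpkks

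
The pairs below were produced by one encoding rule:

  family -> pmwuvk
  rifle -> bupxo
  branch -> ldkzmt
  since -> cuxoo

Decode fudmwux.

Shifts by position in family: pos 0: f→p (+10), pos 1: a→m (+12), pos 2: m→w (+10), pos 3: i→u (+12) — repeating every 2. A repeating key of period 2 is used — shifts +10, +12 over and over.
Undoing it on fudmwux: f−10=v, u−12=i, d−10=t, m−12=a, w−10=m, u−12=i, x−10=n.

vitamin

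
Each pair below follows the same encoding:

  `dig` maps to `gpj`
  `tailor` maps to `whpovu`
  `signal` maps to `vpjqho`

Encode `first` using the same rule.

ipuvw

The rule splits by letter class: vowels +7, consonants +3.
For first: f(cons)+3=i, i(vowel)+7=p, r(cons)+3=u, s(cons)+3=v, t(cons)+3=w.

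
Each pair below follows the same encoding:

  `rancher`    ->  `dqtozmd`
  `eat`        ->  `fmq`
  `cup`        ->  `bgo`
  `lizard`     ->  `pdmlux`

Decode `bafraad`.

rooftop

The output letters match the input read backwards, each shifted +12: rancher reversed is rehcnar. The word is reversed, then every letter is shifted forward by 12.
Decoding bafraad: shift back: b−12=p, a−12=o, f−12=t, r−12=f, a−12=o, a−12=o, d−12=r → potfoor; then reverse → rooftop.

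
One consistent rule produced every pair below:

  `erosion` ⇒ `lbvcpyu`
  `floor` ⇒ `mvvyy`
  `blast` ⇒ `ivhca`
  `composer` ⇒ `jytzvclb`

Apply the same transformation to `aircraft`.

A repeating key of period 2 is used — shifts +7, +10 over and over.
On aircraft: a+7=h, i+10=s, r+7=y, c+10=m, r+7=y, a+10=k, f+7=m, t+10=d.

hsymykmd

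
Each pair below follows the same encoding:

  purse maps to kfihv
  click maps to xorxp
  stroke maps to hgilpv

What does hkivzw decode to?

spread

Letters are reflected about the middle of the alphabet (position → 25−position): Atbash.
Undoing it on hkivzw: h↔s, k↔p, i↔r, v↔e, z↔a, w↔d.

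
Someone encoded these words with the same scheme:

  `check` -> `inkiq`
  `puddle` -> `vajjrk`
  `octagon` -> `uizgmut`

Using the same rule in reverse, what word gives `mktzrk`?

Compare letters: c→i is +6, h→n is +6, e→k is +6 — a constant shift. Each letter is shifted forward by 6 in the alphabet (a Caesar shift of +6).
Undoing it on mktzrk: m−6=g, k−6=e, t−6=n, z−6=t, r−6=l, k−6=e.

gentle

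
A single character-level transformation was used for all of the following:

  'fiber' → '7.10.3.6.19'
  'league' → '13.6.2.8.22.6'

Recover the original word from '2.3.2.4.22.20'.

abacus

The number is (letter's place in the alphabet, a=1) + 1.
Undoing it on 2.3.2.4.22.20: 2→(2−1)÷1=1=a, 3→(3−1)÷1=2=b, 2→(2−1)÷1=1=a, 4→(4−1)÷1=3=c, 22→(22−1)÷1=21=u, 20→(20−1)÷1=19=s.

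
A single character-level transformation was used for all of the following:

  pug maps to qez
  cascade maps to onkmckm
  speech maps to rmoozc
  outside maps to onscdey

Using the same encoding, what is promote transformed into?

The output letters match the input read backwards, each shifted +10: pug reversed is gup. Two steps: reverse the string, then apply a Caesar shift of +10.
On promote: reverse → etomorp; then shift: e+10=o, t+10=d, o+10=y, m+10=w, o+10=y, r+10=b, p+10=z.

odywybz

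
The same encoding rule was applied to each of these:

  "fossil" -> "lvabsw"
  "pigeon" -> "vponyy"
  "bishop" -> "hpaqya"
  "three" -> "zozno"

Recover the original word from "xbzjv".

The shift increases by 1 at each position, starting from +6: 6, 7, 8, ….
Reversing it on xbzjv: x−6=r, b−7=u, z−8=r, j−9=a, v−10=l.

rural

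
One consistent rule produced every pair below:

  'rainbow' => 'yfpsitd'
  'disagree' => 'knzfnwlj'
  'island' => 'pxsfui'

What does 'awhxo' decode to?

Shifts by position in rainbow: pos 0: r→y (+7), pos 1: a→f (+5), pos 2: i→p (+7), pos 3: n→s (+5) — repeating every 2. The shifts repeat in a cycle of length 2: positions 0,1,… shift by +7, +5, then the pattern repeats.
Reversing it on awhxo: a−7=t, w−5=r, h−7=a, x−5=s, o−7=h.

trash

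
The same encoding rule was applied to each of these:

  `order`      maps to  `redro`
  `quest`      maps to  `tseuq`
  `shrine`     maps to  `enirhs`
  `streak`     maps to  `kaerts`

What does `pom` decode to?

The output letters match the input read backwards: order reversed is redro. The word is simply reversed.
Undoing it on pom: then reverse → mop.

mop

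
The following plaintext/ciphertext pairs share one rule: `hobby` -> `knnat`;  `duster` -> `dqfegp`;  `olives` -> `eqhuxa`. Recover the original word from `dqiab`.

power

The word is reversed, then every letter is shifted forward by 12.
Decoding dqiab: shift back: d−12=r, q−12=e, i−12=w, a−12=o, b−12=p → rewop; then reverse → power.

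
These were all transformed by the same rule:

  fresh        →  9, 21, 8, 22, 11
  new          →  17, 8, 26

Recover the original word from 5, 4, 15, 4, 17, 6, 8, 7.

Each letter is replaced by its alphabet position (a=1..z=26) + 3.
Undoing it on 5, 4, 15, 4, 17, 6, 8, 7: 5→(5−3)÷1=2=b, 4→(4−3)÷1=1=a, 15→(15−3)÷1=12=l, 4→(4−3)÷1=1=a, 17→(17−3)÷1=14=n, 6→(6−3)÷1=3=c, 8→(8−3)÷1=5=e, 7→(7−3)÷1=4=d.

balanced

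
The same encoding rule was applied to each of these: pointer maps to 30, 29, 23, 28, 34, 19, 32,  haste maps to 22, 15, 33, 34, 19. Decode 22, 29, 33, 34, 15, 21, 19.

p is letter #16 and maps to 30: an offset of 14. Letters become their 1-based position plus 14 (so a→15, b→16, …).
Undoing it on 22, 29, 33, 34, 15, 21, 19: 22→(22−14)÷1=8=h, 29→(29−14)÷1=15=o, 33→(33−14)÷1=19=s, 34→(34−14)÷1=20=t, 15→(15−14)÷1=1=a, 21→(21−14)÷1=7=g, 19→(19−14)÷1=5=e.

hostage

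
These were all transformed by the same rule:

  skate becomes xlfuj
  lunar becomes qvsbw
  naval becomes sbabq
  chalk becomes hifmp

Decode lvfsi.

Shifts by position in skate: pos 0: s→x (+5), pos 1: k→l (+1), pos 2: a→f (+5), pos 3: t→u (+1) — repeating every 2. A repeating key of period 2 is used — shifts +5, +1 over and over.
Reversing it on lvfsi: l−5=g, v−1=u, f−5=a, s−1=r, i−5=d.

guard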